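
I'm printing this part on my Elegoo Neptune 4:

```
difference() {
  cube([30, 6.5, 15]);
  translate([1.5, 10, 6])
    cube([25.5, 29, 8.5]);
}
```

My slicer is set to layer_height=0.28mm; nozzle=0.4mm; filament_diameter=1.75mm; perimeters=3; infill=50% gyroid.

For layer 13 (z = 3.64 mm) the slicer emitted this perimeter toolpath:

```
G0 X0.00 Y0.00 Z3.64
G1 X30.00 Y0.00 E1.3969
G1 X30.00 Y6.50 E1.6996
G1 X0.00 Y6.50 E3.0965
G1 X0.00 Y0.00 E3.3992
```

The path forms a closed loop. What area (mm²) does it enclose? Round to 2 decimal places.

195.00 mm²

Apply the shoelace formula to the sequence of (X, Y) vertices; enclosed area = 195.00 mm².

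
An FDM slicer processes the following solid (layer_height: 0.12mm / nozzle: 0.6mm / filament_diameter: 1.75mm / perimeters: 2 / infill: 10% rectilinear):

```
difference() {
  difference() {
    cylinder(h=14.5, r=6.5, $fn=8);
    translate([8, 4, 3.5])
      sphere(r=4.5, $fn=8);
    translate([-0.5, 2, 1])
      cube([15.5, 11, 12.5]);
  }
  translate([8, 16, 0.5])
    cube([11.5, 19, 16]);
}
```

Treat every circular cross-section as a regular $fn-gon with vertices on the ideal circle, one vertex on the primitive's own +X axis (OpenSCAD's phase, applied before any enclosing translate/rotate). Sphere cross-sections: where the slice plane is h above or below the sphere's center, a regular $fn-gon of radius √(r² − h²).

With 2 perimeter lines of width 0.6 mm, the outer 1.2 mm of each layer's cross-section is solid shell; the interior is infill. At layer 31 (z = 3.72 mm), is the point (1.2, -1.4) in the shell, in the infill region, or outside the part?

At z = 3.72 mm: the r=6.5 cylinder gives a regular 8-gon of circumradius 6.5 (constant along its height); the r=4.5 sphere at (8, 4) slices to a regular 8-gon of circumradius 4.495 (√(r²−h²) with h=0.22 from center); the cube at (-0.5, 2) is present — its section is the full 15.5×11 rectangle; Taking the first minus the rest: starting from the r=6.5 cylinder, the r=4.5 sphere at (8, 4) partially overlaps it — only the 5.48 mm² overlap (of its 57.14 mm²) is removed, clipping the outline; the 15.5×11 cube at (-0.5, 2) partially overlaps it — only the 16.45 mm² overlap (of its 170.50 mm²) is removed, clipping the outline — 1 connected region; the cube at (8, 16) (footprint 11.5×19) is included at this height; Subtracting the remaining from the first: starting from that combined region, the 11.5×19 cube at (8, 16) misses the remaining region (no effect) — 1 connected region. Overall, the cross-section is a single solid region. The nearest boundary edge runs (-0.50, 2.00)→(4.33, 2.00); distance from the point to it = 3.40 mm. The point is inside the cross-section and 3.40 mm from the nearest boundary — more than the 1.2 mm shell width (2 × 0.6), so it's in the infill interior.

infill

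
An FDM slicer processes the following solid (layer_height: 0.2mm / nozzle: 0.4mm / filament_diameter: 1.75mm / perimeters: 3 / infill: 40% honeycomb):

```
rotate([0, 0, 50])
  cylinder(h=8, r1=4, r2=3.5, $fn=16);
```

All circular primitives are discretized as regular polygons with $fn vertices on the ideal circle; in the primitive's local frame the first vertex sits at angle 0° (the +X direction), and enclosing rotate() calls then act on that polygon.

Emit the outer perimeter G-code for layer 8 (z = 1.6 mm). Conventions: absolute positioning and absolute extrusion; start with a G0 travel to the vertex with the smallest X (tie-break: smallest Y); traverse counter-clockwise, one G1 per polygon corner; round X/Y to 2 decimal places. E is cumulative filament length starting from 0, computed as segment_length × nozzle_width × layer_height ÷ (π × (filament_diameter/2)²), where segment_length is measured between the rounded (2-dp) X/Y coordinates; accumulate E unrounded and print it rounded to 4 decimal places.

At z = 1.6 mm: the cone (r1=4→r2=3.5) has section circumradius 3.900 here — a regular 16-gon; (rotated 50° about Z; rotation is an isometry so areas/perimeters/island counts are preserved). The outline is a single polygon with 16 vertices. Extrusion per mm of travel: 0.4 × 0.2 / (π × 0.875²) = 0.033260. Accumulating E over each segment gives final E = 0.8102.

G0 X-3.89 Y-0.34 Z1.60
G1 X-3.46 Y-1.80 E0.0506
G1 X-2.51 Y-2.99 E0.1013
G1 X-1.17 Y-3.72 E0.1520
G1 X0.34 Y-3.89 E0.2026
G1 X1.80 Y-3.46 E0.2532
G1 X2.99 Y-2.51 E0.3038
G1 X3.72 Y-1.17 E0.3546
G1 X3.89 Y0.34 E0.4051
G1 X3.46 Y1.80 E0.4557
G1 X2.51 Y2.99 E0.5064
G1 X1.17 Y3.72 E0.5571
G1 X-0.34 Y3.89 E0.6077
G1 X-1.80 Y3.46 E0.6583
G1 X-2.99 Y2.51 E0.7089
G1 X-3.72 Y1.17 E0.7597
G1 X-3.89 Y-0.34 E0.8102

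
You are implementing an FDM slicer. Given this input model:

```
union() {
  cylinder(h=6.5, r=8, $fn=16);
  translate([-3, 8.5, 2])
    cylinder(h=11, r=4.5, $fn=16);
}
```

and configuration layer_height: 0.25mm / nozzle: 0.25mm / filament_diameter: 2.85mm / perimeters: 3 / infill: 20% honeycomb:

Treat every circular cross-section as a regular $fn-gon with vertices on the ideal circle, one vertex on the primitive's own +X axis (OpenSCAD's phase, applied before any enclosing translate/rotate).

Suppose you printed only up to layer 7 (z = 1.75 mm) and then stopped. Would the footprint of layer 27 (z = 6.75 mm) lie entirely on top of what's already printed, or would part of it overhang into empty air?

Compare the two slices. At z = 1.75: the cylinder: section is a regular 16-gon, circumradius r=8 (area = (16/2)·8.000²·sin(360°/16) = 195.93 mm²); the cylinder at (-3, 8.5) is not intersected at this z (z outside [2, 13]); Merging all regions: only the r=8 cylinder is present, so the union is just that shape — area = 195.93 mm². At z = 6.75: the cylinder does not reach this height (z outside [0, 6.5]); the r=4.5 cylinder at (-3, 8.5) contributes a regular 16-gon of circumradius 4.5 (area = (16/2)·4.500²·sin(360°/16) = 61.99 mm²); Taking the union: only the r=4.5 cylinder at (-3, 8.5) is present, so the union is just that shape — area = 61.99 mm². Checking containment: at z = 6.75 the cross-section extends beyond the z = 1.75 cross-section by about 43.84 mm².

part overhangs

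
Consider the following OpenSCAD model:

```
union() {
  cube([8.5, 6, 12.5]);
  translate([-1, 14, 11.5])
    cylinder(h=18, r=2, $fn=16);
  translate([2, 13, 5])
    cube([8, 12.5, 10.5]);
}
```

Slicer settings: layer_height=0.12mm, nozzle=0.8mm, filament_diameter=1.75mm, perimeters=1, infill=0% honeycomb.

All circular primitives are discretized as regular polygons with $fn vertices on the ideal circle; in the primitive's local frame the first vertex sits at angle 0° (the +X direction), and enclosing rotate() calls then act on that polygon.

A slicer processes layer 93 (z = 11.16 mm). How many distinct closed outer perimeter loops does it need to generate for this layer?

2

At z = 11.16 mm: the cube (footprint 8.5×6) is included at this height; the cylinder at (-1, 14) is not intersected at this z (z outside [11.5, 29.5]); the cube at (2, 13) is present — its section is the full 8×12.5 rectangle; Merging all regions: the 2 present regions are separate (no shared area or edge), so areas and boundary lengths simply add and each stays a separate island — 2 connected regions. The result has 2 disconnected regions.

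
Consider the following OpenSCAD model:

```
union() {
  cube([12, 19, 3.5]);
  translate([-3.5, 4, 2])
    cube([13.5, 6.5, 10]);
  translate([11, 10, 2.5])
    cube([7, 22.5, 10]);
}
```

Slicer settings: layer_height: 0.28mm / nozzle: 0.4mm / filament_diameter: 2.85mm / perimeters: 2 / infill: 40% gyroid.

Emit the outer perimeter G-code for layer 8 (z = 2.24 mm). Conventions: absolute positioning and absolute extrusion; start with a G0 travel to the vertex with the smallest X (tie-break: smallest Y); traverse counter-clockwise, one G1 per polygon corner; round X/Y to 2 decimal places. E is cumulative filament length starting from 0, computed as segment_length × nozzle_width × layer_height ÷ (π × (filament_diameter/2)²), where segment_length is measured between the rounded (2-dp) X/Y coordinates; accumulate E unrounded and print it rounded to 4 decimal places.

At z = 2.24 mm: the cube (footprint 12×19) is included at this height; the cube at (-3.5, 4) is present — its section is the full 13.5×6.5 rectangle; the cube at (11, 10) does not reach this height (z outside [2.5, 12.5]); Combining (union): the regions partially overlap (shared area 65.00 mm²), so overlapping operands fuse into one piece — 1 connected region. The outline is a single polygon with 8 vertices. Extrusion per mm of travel: 0.4 × 0.28 / (π × 1.425²) = 0.017557. Accumulating E over each segment gives final E = 1.2114.

G0 X-3.50 Y4.00 Z2.24
G1 X0.00 Y4.00 E0.0614
G1 X0.00 Y0.00 E0.1317
G1 X12.00 Y0.00 E0.3424
G1 X12.00 Y19.00 E0.6759
G1 X0.00 Y19.00 E0.8866
G1 X0.00 Y10.50 E1.0358
G1 X-3.50 Y10.50 E1.0973
G1 X-3.50 Y4.00 E1.2114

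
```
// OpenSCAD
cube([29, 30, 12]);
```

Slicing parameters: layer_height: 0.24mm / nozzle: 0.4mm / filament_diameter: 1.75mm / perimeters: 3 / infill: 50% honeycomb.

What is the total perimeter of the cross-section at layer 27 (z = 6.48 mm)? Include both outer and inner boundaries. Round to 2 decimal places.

118.00 mm

At z = 6.48 mm: the cube (footprint 29×30) is included at this height (perimeter 118.00 mm). Overall, the cross-section is a single solid region. Total boundary length (outer) = 118.00 mm.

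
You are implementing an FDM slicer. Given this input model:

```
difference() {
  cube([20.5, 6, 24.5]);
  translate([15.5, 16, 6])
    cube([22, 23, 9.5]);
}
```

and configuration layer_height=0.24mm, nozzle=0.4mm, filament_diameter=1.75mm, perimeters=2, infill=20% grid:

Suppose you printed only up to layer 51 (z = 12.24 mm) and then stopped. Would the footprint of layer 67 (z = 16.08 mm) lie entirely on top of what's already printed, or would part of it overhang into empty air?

entirely on top

Compare the two slices. At z = 12.24: the cube is present — its section is the full 20.5×6 rectangle (area 123.00 mm²); the cube at (15.5, 16) is present — its section is the full 22×23 rectangle (area 506.00 mm²); Subtracting the remaining from the first: starting from the 20.5×6 cube (123.00 mm²), the 22×23 cube at (15.5, 16) misses the remaining region (no effect) — area = 123.00 mm². At z = 16.08: the cube is present — its section is the full 20.5×6 rectangle (area 123.00 mm²); the cube at (15.5, 16) is absent (z outside [6, 15.5]); Taking the first minus the rest: none of the subtracted shapes is present at this height, so the 20.5×6 cube is unchanged — area = 123.00 mm². Checking containment: the cross-section at z = 16.08 is a subset of the cross-section at z = 12.24.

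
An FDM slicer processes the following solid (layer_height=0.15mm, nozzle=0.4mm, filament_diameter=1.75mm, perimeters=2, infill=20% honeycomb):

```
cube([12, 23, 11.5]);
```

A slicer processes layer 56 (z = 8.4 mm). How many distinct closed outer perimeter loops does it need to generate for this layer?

At z = 8.4 mm: the 12×23 cube contributes its full rectangle. The result has 1 disconnected region.

1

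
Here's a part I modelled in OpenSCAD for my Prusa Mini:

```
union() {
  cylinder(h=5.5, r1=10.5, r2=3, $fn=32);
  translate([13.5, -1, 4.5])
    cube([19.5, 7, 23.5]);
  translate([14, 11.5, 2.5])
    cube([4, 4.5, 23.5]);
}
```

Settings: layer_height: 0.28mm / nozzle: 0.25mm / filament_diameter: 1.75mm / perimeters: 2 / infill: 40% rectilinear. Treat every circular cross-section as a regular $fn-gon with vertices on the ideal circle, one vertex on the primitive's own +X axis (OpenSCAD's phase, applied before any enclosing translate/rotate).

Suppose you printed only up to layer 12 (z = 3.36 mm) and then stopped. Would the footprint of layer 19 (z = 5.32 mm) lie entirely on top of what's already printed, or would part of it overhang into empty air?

part overhangs

Compare the two slices. At z = 3.36: the cone contributes a regular 32-gon of circumradius 5.918 (interpolated between r1=10.5 and r2=3 at t=0.611) (area = (32/2)·5.918²·sin(360°/32) = 109.33 mm²); the cube at (13.5, -1) is absent (z outside [4.5, 28]); the cube at (14, 11.5) (footprint 4×4.5) is included at this height (area 18.00 mm²); Taking the union: the 2 present regions are separate (no shared area or edge), so areas and boundary lengths simply add and each stays a separate island — area = 127.33 mm². At z = 5.32: the cone contributes a regular 32-gon of circumradius 3.245 (interpolated between r1=10.5 and r2=3 at t=0.967) (area = (32/2)·3.245²·sin(360°/32) = 32.88 mm²); the cube at (13.5, -1) (footprint 19.5×7) is included at this height (area 136.50 mm²); the 4×4.5 cube at (14, 11.5) contributes its full rectangle (area 18.00 mm²); Taking the union: the 3 present regions are separate (no shared area or edge), so areas and boundary lengths simply add and each stays a separate island — area = 187.38 mm². Checking containment: at z = 5.32 the cross-section extends beyond the z = 3.36 cross-section by about 136.50 mm².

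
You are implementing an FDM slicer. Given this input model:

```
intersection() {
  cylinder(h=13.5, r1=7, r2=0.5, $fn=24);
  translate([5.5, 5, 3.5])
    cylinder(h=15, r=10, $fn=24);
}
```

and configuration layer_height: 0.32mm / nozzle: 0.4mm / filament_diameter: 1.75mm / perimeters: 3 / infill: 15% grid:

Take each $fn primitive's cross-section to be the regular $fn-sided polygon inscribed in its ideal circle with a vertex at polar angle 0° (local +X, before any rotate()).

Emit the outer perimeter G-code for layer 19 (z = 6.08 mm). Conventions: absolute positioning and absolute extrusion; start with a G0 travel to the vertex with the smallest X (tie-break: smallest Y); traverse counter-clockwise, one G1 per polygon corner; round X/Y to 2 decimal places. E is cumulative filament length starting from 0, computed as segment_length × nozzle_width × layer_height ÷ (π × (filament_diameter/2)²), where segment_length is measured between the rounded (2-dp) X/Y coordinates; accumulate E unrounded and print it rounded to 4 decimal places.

G0 X-3.77 Y1.46 Z6.08
G1 X-3.16 Y0.00 E0.0842
G1 X-1.57 Y-2.07 E0.2231
G1 X0.50 Y-3.66 E0.3620
G1 X1.11 Y-3.91 E0.3971
G1 X2.04 Y-3.53 E0.4506
G1 X2.88 Y-2.88 E0.5071
G1 X3.53 Y-2.04 E0.5636
G1 X3.93 Y-1.05 E0.6204
G1 X4.07 Y0.00 E0.6768
G1 X3.93 Y1.05 E0.7332
G1 X3.53 Y2.04 E0.7900
G1 X2.88 Y2.88 E0.8465
G1 X2.04 Y3.53 E0.9030
G1 X1.05 Y3.93 E0.9599
G1 X0.00 Y4.07 E1.0162
G1 X-1.05 Y3.93 E1.0726
G1 X-2.04 Y3.53 E1.1294
G1 X-2.88 Y2.88 E1.1859
G1 X-3.53 Y2.04 E1.2425
G1 X-3.77 Y1.46 E1.2759

At z = 6.08 mm: the cone contributes a regular 24-gon of circumradius 4.073 (interpolated between r1=7 and r2=0.5 at t=0.450); the r=10 cylinder at (5.5, 5) contributes a regular 24-gon of circumradius 10; Taking the intersection: the r=10 cylinder at (5.5, 5) partially overlaps the cone; clipping to the common part keeps 43.36 mm² — 1 connected region. The outline is a single polygon with 20 vertices. Extrusion per mm of travel: 0.4 × 0.32 / (π × 0.875²) = 0.053216. Accumulating E over each segment gives final E = 1.2759.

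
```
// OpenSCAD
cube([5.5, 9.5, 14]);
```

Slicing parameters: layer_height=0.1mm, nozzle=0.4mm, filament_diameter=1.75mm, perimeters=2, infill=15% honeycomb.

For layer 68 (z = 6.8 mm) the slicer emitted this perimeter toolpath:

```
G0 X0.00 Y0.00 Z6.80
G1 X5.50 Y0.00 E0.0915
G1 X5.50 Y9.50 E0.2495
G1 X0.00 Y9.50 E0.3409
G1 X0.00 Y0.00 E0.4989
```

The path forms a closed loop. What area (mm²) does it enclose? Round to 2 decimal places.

Apply the shoelace formula to the sequence of (X, Y) vertices; enclosed area = 52.25 mm².

52.25 mm²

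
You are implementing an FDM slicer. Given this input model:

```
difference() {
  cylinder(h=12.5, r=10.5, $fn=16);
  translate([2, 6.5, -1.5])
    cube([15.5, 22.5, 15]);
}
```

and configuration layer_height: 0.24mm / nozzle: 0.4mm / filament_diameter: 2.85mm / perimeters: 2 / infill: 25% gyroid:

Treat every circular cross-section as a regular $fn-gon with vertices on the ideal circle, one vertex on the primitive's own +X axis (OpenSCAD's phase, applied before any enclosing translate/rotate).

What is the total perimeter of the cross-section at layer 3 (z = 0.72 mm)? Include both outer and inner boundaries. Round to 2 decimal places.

At z = 0.72 mm: the cylinder: section is a regular 16-gon, circumradius r=10.5 (perimeter = 2·16·10.500·sin(180°/16) = 65.55 mm); the cube at (2, 6.5) (footprint 15.5×22.5) is included at this height (perimeter 76.00 mm); After the difference (first − rest): starting from the r=10.5 cylinder, the 15.5×22.5 cube at (2, 6.5) partially overlaps it — only the 14.18 mm² overlap (of its 348.75 mm²) is removed, clipping the outline — boundary = 67.93 mm. Overall, the cross-section is a single solid region. Total boundary length (outer) = 67.93 mm.

67.93 mm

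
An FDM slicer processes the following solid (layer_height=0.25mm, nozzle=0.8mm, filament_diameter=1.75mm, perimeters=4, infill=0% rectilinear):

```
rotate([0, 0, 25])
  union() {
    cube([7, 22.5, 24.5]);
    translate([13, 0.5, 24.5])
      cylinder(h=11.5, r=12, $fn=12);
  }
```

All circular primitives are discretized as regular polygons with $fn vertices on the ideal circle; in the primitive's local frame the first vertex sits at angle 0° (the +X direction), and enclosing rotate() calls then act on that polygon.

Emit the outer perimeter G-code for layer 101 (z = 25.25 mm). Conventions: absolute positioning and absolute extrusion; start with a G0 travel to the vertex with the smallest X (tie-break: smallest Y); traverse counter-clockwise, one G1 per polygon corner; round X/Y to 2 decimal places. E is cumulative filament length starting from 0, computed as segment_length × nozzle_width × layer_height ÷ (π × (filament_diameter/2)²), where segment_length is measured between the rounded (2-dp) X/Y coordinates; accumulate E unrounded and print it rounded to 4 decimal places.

G0 X-0.38 Y6.99 Z25.25
G1 X0.69 Y0.88 E0.5158
G1 X4.69 Y-3.88 E1.0328
G1 X10.52 Y-6.01 E1.5489
G1 X16.64 Y-4.93 E2.0656
G1 X21.40 Y-0.94 E2.5821
G1 X23.53 Y4.90 E3.0990
G1 X22.45 Y11.02 E3.6157
G1 X18.45 Y15.78 E4.1327
G1 X12.62 Y17.90 E4.6485
G1 X6.50 Y16.82 E5.1653
G1 X1.74 Y12.83 E5.6817
G1 X-0.38 Y6.99 E6.1983

At z = 25.25 mm: the cube is not intersected at this z (z outside [0, 24.5]); the r=12 cylinder at (13, 0.5) contributes a regular 12-gon of circumradius 12; Merging all regions: only the r=12 cylinder at (13, 0.5) is present, so the union is just that shape — 1 connected region; (rotated 25° about Z; rotation is an isometry so areas/perimeters/island counts are preserved). The outline is a single polygon with 12 vertices. Extrusion per mm of travel: 0.8 × 0.25 / (π × 0.875²) = 0.083150. Accumulating E over each segment gives final E = 6.1983.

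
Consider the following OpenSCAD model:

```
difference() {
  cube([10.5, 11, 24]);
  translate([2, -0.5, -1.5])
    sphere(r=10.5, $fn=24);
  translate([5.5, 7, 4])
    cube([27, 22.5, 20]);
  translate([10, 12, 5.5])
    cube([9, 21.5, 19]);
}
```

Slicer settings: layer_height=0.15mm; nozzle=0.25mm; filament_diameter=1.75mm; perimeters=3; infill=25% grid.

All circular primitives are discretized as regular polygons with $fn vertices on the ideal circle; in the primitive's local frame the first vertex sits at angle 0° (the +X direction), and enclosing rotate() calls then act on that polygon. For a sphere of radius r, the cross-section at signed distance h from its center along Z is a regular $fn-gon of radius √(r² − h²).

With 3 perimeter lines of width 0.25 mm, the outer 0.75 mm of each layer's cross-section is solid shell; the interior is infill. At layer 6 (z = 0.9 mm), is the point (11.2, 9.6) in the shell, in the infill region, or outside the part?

outside

At z = 0.9 mm: the 10.5×11 cube contributes its full rectangle; the r=10.5 sphere at (2, -0.5) contributes a regular 24-gon of circumradius √(10.5²−2.4²) = 10.222; the cube at (5.5, 7) does not reach this height (z outside [4, 24]); the cube at (10, 12) does not reach this height (z outside [5.5, 24.5]); After the difference (first − rest): starting from the 10.5×11 cube, the r=10.5 sphere at (2, -0.5) partially overlaps it — only the 89.76 mm² overlap (of its 324.53 mm²) is removed, clipping the outline — 1 connected region. Overall, the cross-section is a single solid region. The nearest boundary edge runs (10.50, 11.00)→(10.50, 5.07); distance from the point to it = 0.70 mm. The point is not inside any of the regions above, so it lies outside the cross-section (0.70 mm from the nearest boundary).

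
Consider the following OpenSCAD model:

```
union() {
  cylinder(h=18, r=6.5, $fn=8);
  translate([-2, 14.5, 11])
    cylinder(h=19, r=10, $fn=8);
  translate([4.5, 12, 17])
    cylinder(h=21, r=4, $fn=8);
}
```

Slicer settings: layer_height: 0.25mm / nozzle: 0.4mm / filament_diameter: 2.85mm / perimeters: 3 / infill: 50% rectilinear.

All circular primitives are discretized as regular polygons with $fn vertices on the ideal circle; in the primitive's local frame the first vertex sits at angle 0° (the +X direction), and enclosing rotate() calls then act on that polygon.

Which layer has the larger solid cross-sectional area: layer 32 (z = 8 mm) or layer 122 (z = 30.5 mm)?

Layer 32 (z = 8): the cylinder: section is a regular 8-gon, circumradius r=6.5 (area = (8/2)·6.500²·sin(360°/8) = 119.50 mm²); the cylinder at (-2, 14.5) does not reach this height (z outside [11, 30]); the cylinder at (4.5, 12) is absent (z outside [17, 38]); Taking the union: only the r=6.5 cylinder is present, so the union is just that shape — area = 119.50 mm². So its area = 119.50 mm². Layer 122 (z = 30.5): the cylinder is not intersected at this z (z outside [0, 18]); the cylinder at (-2, 14.5) does not reach this height (z outside [11, 30]); the r=4 cylinder at (4.5, 12) contributes a regular 8-gon of circumradius 4 (area = (8/2)·4.000²·sin(360°/8) = 45.25 mm²); Merging all regions: only the r=4 cylinder at (4.5, 12) is present, so the union is just that shape — area = 45.25 mm². So its area = 45.25 mm². Layer 32 is larger (119.50 vs 45.25 mm²).

layer 32 (z = 8 mm)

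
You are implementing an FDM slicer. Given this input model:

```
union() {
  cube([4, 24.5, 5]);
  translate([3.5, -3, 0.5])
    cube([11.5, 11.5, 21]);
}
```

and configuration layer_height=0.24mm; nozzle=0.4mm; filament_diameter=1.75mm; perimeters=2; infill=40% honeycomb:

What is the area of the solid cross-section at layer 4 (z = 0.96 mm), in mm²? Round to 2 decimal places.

226.00 mm²

At z = 0.96 mm: the cube is present — its section is the full 4×24.5 rectangle (area 98.00 mm²); the 11.5×11.5 cube at (3.5, -3) contributes its full rectangle (area 132.25 mm²); Taking the union: the regions partially overlap — summed areas 230.25 mm² minus the doubly-counted overlap 4.25 mm² gives 226.00 mm² — area = 226.00 mm². Overall, the cross-section is a single solid region. Net area = 226.00 mm².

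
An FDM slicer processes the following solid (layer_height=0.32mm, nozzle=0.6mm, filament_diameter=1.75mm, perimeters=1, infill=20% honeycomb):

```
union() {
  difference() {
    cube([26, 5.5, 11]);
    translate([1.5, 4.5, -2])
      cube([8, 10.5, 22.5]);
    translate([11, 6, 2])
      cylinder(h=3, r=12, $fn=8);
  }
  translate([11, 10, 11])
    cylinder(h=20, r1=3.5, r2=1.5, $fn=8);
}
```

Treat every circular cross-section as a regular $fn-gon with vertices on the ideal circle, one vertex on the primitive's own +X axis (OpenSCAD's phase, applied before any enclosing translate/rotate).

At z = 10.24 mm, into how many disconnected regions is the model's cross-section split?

1

At z = 10.24 mm: the cube (footprint 26×5.5) is included at this height; the cube at (1.5, 4.5) (footprint 8×10.5) is included at this height; the cylinder at (11, 6) is not intersected at this z (z outside [2, 5]); Taking the first minus the rest: starting from the 26×5.5 cube, the 8×10.5 cube at (1.5, 4.5) partially overlaps it — only the 8.00 mm² overlap (of its 84.00 mm²) is removed, clipping the outline — 1 connected region; the cone at (11, 10) does not reach this height (z outside [11, 31]); Merging all regions: only the result so far is present, so the union is just that shape — 1 connected region. The result has 1 disconnected region.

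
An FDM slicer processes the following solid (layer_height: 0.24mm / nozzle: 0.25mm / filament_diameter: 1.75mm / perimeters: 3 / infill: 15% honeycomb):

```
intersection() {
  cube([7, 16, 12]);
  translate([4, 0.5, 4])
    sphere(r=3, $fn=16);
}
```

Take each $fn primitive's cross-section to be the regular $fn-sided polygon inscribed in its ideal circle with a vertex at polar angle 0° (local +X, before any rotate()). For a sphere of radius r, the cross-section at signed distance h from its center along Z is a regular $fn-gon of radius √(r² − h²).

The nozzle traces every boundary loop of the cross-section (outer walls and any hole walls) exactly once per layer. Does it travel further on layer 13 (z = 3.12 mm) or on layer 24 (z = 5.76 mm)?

Layer 13 (z = 3.12): the cube (footprint 7×16) is included at this height (perimeter 46.00 mm); the r=3 sphere at (4, 0.5) contributes a regular 16-gon of circumradius √(3²−0.88²) = 2.868 (perimeter = 2·16·2.868·sin(180°/16) = 17.90 mm); After intersecting: the r=3 sphere at (4, 0.5) partially overlaps the 7×16 cube; clipping to the common part keeps 15.41 mm² — boundary = 15.51 mm. So its perimeter = 15.51 mm. Layer 24 (z = 5.76): the cube (footprint 7×16) is included at this height (perimeter 46.00 mm); the r=3 sphere at (4, 0.5) contributes a regular 16-gon of circumradius √(3²−1.76²) = 2.429 (perimeter = 2·16·2.429·sin(180°/16) = 15.17 mm); Keeping only the common overlap: the r=3 sphere at (4, 0.5) partially overlaps the 7×16 cube; clipping to the common part keeps 11.41 mm² — boundary = 13.26 mm. So its perimeter = 13.26 mm. Layer 13 is larger (15.51 vs 13.26 mm).

layer 13 (z = 3.12 mm)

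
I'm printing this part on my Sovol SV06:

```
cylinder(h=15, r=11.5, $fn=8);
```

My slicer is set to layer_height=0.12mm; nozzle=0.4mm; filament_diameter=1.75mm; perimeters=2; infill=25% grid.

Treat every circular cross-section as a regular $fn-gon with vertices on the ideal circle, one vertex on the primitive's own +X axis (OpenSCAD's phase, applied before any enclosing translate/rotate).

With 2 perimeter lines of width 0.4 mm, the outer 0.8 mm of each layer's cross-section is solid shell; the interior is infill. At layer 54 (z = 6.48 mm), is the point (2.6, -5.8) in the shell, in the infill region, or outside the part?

infill

At z = 6.48 mm: the r=11.5 cylinder gives a regular 8-gon of circumradius 11.5 (constant along its height). Overall, the cross-section is a single solid region. The nearest boundary edge runs (-0.00, -11.50)→(8.13, -8.13); distance from the point to it = 4.27 mm. The point is inside the cross-section and 4.27 mm from the nearest boundary — more than the 0.8 mm shell width (2 × 0.4), so it's in the infill interior.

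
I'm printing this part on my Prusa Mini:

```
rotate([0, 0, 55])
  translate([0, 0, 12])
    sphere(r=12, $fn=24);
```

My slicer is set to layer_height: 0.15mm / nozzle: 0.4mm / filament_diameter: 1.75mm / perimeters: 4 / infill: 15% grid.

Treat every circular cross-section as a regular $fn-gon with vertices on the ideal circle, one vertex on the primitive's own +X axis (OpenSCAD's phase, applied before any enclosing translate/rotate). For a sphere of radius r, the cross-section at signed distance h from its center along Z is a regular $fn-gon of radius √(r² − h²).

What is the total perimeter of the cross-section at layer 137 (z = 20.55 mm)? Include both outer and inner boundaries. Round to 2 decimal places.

52.75 mm

At z = 20.55 mm: the sphere: section is a regular 24-gon, circumradius = √(r²−h²) = √(12²−8.55²) = 8.420 (perimeter = 2·24·8.420·sin(180°/24) = 52.75 mm); (rotated 55° about Z; rotation is an isometry so areas/perimeters/island counts are preserved). Overall, the cross-section is a single solid region. Total boundary length (outer) = 52.75 mm.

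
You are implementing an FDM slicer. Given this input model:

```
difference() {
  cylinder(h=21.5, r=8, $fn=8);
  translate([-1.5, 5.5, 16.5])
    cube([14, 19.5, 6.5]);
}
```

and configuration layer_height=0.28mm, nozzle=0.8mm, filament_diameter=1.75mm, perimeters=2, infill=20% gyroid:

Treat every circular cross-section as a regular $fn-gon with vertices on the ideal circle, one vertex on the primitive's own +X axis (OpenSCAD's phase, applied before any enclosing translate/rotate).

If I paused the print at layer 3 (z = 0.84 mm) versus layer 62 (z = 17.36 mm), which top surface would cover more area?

Layer 3 (z = 0.84): the r=8 cylinder gives a regular 8-gon of circumradius 8 (constant along its height) (area = (8/2)·8.000²·sin(360°/8) = 181.02 mm²); the cube at (-1.5, 5.5) is absent (z outside [16.5, 23]); Taking the first minus the rest: none of the subtracted shapes is present at this height, so the r=8 cylinder is unchanged — area = 181.02 mm². So its area = 181.02 mm². Layer 62 (z = 17.36): the r=8 cylinder contributes a regular 8-gon of circumradius 8 (area = (8/2)·8.000²·sin(360°/8) = 181.02 mm²); the cube at (-1.5, 5.5) is present — its section is the full 14×19.5 rectangle (area 273.00 mm²); Subtracting the remaining from the first: starting from the r=8 cylinder (181.02 mm²), the 14×19.5 cube at (-1.5, 5.5) partially overlaps it — only the 10.80 mm² overlap (of its 273.00 mm²) is removed, clipping the outline — area = 170.22 mm². So its area = 170.22 mm². Layer 3 is larger (181.02 vs 170.22 mm²).

layer 3 (z = 0.84 mm)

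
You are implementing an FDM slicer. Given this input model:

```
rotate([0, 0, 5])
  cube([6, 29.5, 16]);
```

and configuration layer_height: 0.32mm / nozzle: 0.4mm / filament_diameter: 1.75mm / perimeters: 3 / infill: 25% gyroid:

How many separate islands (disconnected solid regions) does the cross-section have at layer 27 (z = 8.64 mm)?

1

At z = 8.64 mm: the cube is present — its section is the full 6×29.5 rectangle; (rotated 5° about Z; rotation is an isometry so areas/perimeters/island counts are preserved). Overall, the cross-section is a single solid region. Island count = 1.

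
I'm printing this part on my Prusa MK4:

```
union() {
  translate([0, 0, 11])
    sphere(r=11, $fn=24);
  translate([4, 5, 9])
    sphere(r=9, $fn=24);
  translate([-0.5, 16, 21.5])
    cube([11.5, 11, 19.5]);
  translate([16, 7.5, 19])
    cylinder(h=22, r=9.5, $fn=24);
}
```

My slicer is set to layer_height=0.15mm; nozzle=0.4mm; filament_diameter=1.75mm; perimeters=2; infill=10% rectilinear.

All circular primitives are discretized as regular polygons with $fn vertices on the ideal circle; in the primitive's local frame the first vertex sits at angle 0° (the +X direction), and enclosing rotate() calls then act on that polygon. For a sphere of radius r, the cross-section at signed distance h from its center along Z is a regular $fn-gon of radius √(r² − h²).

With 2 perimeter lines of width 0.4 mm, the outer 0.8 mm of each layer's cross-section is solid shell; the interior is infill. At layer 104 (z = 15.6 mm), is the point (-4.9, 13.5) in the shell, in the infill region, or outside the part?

At z = 15.6 mm: the r=11 sphere contributes a regular 24-gon of circumradius √(11²−4.6²) = 9.992; the sphere at (4, 5): section is a regular 24-gon, circumradius = √(r²−h²) = √(9²−6.6²) = 6.119; the cube at (-0.5, 16) is not intersected at this z (z outside [21.5, 41]); the cylinder at (16, 7.5) is absent (z outside [19, 41]); Merging all regions: the regions partially overlap (shared area 92.85 mm²), so overlapping operands fuse into one piece — 1 connected region. Overall, the cross-section is a single solid region. The nearest boundary edge runs (-5.00, 8.65)→(-2.59, 9.65); distance from the point to it = 4.44 mm. The point is not inside any of the regions above, so it lies outside the cross-section (4.44 mm from the nearest boundary).

outside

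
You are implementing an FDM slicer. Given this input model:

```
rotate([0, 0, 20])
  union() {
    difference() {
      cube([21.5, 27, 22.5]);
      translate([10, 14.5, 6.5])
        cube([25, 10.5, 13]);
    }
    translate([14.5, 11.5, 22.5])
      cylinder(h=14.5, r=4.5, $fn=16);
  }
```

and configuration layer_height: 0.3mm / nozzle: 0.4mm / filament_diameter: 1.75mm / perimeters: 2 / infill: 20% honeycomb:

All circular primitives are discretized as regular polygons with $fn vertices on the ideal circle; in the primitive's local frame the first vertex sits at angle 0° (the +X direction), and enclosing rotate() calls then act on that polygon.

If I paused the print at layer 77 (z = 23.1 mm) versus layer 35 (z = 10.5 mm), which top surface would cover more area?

layer 35 (z = 10.5 mm)

Layer 77 (z = 23.1): the cube is not intersected at this z (z outside [0, 22.5]); the cube at (10, 14.5) does not reach this height (z outside [6.5, 19.5]); Subtracting the remaining from the first: the first operand is absent here, so nothing remains; the r=4.5 cylinder at (14.5, 11.5) gives a regular 16-gon of circumradius 4.5 (constant along its height) (area = (16/2)·4.500²·sin(360°/16) = 61.99 mm²); Taking the union: only the r=4.5 cylinder at (14.5, 11.5) is present, so the union is just that shape — area = 61.99 mm²; (rotated 20° about Z; rotation is an isometry so areas/perimeters/island counts are preserved). So its area = 61.99 mm². Layer 35 (z = 10.5): the 21.5×27 cube contributes its full rectangle (area 580.50 mm²); the 25×10.5 cube at (10, 14.5) contributes its full rectangle (area 262.50 mm²); Taking the first minus the rest: starting from the 21.5×27 cube (580.50 mm²), the 25×10.5 cube at (10, 14.5) partially overlaps it — only the 120.75 mm² overlap (of its 262.50 mm²) is removed, clipping the outline — area = 459.75 mm²; the cylinder at (14.5, 11.5) is not intersected at this z (z outside [22.5, 37]); Taking the union: only that combined region is present, so the union is just that shape — area = 459.75 mm²; (rotated 20° about Z; rotation is an isometry so areas/perimeters/island counts are preserved). So its area = 459.75 mm². Layer 35 is larger (459.75 vs 61.99 mm²).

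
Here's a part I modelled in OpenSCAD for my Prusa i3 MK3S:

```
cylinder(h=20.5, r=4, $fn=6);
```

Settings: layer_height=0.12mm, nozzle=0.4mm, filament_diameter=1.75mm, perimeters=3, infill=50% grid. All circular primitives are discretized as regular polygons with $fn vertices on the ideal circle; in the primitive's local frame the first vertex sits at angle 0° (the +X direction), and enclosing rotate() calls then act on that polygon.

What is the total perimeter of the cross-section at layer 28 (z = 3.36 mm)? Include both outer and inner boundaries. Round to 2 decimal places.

At z = 3.36 mm: the r=4 cylinder contributes a regular 6-gon of circumradius 4 (perimeter = 2·6·4.000·sin(180°/6) = 24.00 mm). Overall, the cross-section is a single solid region. Total boundary length (outer) = 24.00 mm.

24.00 mm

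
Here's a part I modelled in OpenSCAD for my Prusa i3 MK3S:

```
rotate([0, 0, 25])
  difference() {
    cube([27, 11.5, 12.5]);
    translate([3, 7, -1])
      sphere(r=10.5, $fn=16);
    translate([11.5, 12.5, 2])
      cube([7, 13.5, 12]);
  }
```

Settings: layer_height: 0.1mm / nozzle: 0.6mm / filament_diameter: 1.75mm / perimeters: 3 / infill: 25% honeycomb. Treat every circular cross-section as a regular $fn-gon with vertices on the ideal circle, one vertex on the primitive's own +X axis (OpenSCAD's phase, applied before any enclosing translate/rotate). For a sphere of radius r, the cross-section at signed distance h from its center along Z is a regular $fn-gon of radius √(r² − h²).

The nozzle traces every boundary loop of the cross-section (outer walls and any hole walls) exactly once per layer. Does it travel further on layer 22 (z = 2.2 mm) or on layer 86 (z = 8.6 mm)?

Layer 22 (z = 2.2): the cube (footprint 27×11.5) is included at this height (perimeter 77.00 mm); the sphere at (3, 7): section is a regular 16-gon, circumradius = √(r²−h²) = √(10.5²−3.2²) = 10.000 (perimeter = 2·16·10.000·sin(180°/16) = 62.43 mm); the 7×13.5 cube at (11.5, 12.5) contributes its full rectangle (perimeter 41.00 mm); Subtracting the remaining from the first: starting from the 27×11.5 cube, the r=10.5 sphere at (3, 7) partially overlaps it — only the 140.15 mm² overlap (of its 306.18 mm²) is removed, clipping the outline; the 7×13.5 cube at (11.5, 12.5) misses the remaining region (no effect) — boundary = 56.02 mm; (whole slice rotated 25° about Z — lengths, areas and connectivity unchanged). So its perimeter = 56.02 mm. Layer 86 (z = 8.6): the 27×11.5 cube contributes its full rectangle (perimeter 77.00 mm); the sphere at (3, 7): section is a regular 16-gon, circumradius = √(r²−h²) = √(10.5²−9.6²) = 4.253 (perimeter = 2·16·4.253·sin(180°/16) = 26.55 mm); the 7×13.5 cube at (11.5, 12.5) contributes its full rectangle (perimeter 41.00 mm); Taking the first minus the rest: starting from the 27×11.5 cube, the r=10.5 sphere at (3, 7) partially overlaps it — only the 50.54 mm² overlap (of its 55.38 mm²) is removed, clipping the outline; the 7×13.5 cube at (11.5, 12.5) misses the remaining region (no effect) — boundary = 90.87 mm; (whole slice rotated 25° about Z — lengths, areas and connectivity unchanged). So its perimeter = 90.87 mm. Layer 86 is larger (90.87 vs 56.02 mm).

layer 86 (z = 8.6 mm)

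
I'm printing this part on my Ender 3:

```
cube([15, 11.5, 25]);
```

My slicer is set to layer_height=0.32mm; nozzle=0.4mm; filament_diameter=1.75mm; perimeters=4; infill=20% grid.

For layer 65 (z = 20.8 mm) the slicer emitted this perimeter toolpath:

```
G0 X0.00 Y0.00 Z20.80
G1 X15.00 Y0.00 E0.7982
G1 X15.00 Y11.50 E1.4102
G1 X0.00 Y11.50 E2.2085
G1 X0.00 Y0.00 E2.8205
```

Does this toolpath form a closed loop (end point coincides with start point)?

Start point (G0): (0.00, 0.00). End point (last G1): the path returns to the start — closed.

yes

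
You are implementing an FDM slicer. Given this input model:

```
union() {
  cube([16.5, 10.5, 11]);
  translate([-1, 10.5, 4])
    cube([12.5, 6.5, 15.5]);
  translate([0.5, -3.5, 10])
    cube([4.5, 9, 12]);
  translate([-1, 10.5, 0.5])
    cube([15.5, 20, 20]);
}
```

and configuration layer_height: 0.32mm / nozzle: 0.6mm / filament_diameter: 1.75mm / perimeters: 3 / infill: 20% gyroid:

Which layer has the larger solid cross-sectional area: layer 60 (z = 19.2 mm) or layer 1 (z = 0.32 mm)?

layer 60 (z = 19.2 mm)

Layer 60 (z = 19.2): the cube is absent (z outside [0, 11]); the 12.5×6.5 cube at (-1, 10.5) contributes its full rectangle (area 81.25 mm²); the cube at (0.5, -3.5) (footprint 4.5×9) is included at this height (area 40.50 mm²); the cube at (-1, 10.5) is present — its section is the full 15.5×20 rectangle (area 310.00 mm²); Combining (union): the regions partially overlap — summed areas 431.75 mm² minus the doubly-counted overlap 81.25 mm² gives 350.50 mm² — area = 350.50 mm². So its area = 350.50 mm². Layer 1 (z = 0.32): the cube is present — its section is the full 16.5×10.5 rectangle (area 173.25 mm²); the cube at (-1, 10.5) does not reach this height (z outside [4, 19.5]); the cube at (0.5, -3.5) is not intersected at this z (z outside [10, 22]); the cube at (-1, 10.5) is not intersected at this z (z outside [0.5, 20.5]); Combining (union): only the 16.5×10.5 cube is present, so the union is just that shape — area = 173.25 mm². So its area = 173.25 mm². Layer 60 is larger (350.50 vs 173.25 mm²).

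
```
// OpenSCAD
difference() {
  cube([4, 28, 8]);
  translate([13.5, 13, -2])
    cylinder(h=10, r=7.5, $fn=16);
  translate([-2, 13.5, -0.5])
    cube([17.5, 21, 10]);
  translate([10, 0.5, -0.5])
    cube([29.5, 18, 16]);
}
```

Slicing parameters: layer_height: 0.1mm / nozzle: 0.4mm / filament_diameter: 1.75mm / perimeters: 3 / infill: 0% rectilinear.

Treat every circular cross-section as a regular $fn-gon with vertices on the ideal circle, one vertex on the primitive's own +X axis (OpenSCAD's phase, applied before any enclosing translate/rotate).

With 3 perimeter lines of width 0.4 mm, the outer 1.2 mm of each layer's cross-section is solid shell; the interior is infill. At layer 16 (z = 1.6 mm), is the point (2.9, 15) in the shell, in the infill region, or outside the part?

At z = 1.6 mm: the cube is present — its section is the full 4×28 rectangle; the r=7.5 cylinder at (13.5, 13) contributes a regular 16-gon of circumradius 7.5; the 17.5×21 cube at (-2, 13.5) contributes its full rectangle; the 29.5×18 cube at (10, 0.5) contributes its full rectangle; Taking the first minus the rest: starting from the 4×28 cube, the r=7.5 cylinder at (13.5, 13) misses the remaining region (no effect); the 17.5×21 cube at (-2, 13.5) partially overlaps it — only the 58.00 mm² overlap (of its 367.50 mm²) is removed, clipping the outline; the 29.5×18 cube at (10, 0.5) misses the remaining region (no effect) — 1 connected region. Overall, the cross-section is a single solid region. The nearest boundary edge runs (0.00, 13.50)→(4.00, 13.50); distance from the point to it = 1.50 mm. The point is not inside any of the regions above, so it lies outside the cross-section (1.50 mm from the nearest boundary).

outside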